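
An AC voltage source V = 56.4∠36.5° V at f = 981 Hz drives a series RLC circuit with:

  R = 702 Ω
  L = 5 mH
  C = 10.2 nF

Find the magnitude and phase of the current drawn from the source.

Step 1 — Angular frequency: ω = 2π·f = 2π·981 = 6164 rad/s.
Step 2 — Component impedances:
  R: Z = R = 702 Ω
  L: Z = jωL = j·6164·0.005 = 0 + j30.82 Ω
  C: Z = 1/(jωC) = -j/(ω·C) = 0 - j1.591e+04 Ω
Step 3 — Series combination: Z_total = R + L + C = 702 - j1.587e+04 Ω = 1.589e+04∠-87.5° Ω.
Step 4 — Source phasor: V = 56.4∠36.5° V = 45.34 + j33.55 V.
Step 5 — Ohm's law: I = V / Z_total = (45.34 + j33.55) / (702 - j1.587e+04) = -0.001983 + j0.002944 A.
Step 6 — Convert to polar: |I| = 0.003549 A, ∠I = 124.0°.

I = 0.003549∠124.0° A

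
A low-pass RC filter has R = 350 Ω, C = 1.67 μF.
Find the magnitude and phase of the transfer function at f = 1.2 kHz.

Step 1 — Angular frequency: ω = 2π·1200 = 7540 rad/s.
Step 2 — Transfer function: H(jω) = 1/(1 + jωRC).
Step 3 — Denominator: 1 + jωRC = 1 + j·7540·350·1.67e-06 = 1 + j4.407.
Step 4 — H = 0.04897 - j0.2158.
Step 5 — Magnitude: |H| = 0.2213 (-13.1 dB); phase: φ = -77.2°.

|H| = 0.2213 (-13.1 dB), φ = -77.2°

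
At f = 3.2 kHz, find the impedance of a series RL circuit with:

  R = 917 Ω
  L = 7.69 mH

Step 1 — Angular frequency: ω = 2π·f = 2π·3200 = 2.011e+04 rad/s.
Step 2 — Component impedances:
  R: Z = R = 917 Ω
  L: Z = jωL = j·2.011e+04·0.00769 = 0 + j154.6 Ω
Step 3 — Series combination: Z_total = R + L = 917 + j154.6 Ω = 929.9∠9.6° Ω.

Z = 917 + j154.6 Ω = 929.9∠9.6° Ω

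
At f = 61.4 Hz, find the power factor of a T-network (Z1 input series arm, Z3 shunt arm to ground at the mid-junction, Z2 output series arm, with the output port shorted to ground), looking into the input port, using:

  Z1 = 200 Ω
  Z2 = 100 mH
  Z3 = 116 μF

Step 1 — Angular frequency: ω = 2π·f = 2π·61.4 = 385.8 rad/s.
Step 2 — Component impedances:
  Z1: Z = R = 200 Ω
  Z2: Z = jωL = j·385.8·0.1 = 0 + j38.58 Ω
  Z3: Z = 1/(jωC) = -j/(ω·C) = 0 - j22.35 Ω
Step 3 — With the output port shorted to ground, the output series arm Z2 runs from the junction to ground; the shunt arm Z3 also runs from the junction to ground. They appear in parallel: Z3 || Z2 = 0 - j53.11 Ω.
Step 4 — Series with input arm Z1: Z_in = Z1 + (Z3 || Z2) = 200 - j53.11 Ω = 206.9∠-14.9° Ω.
Step 5 — Power factor: PF = cos(φ) = Re(Z)/|Z| = 200/206.93 = 0.9665.
Step 6 — Type: Im(Z) = -53.11 ⇒ leading (phase φ = -14.9°).

PF = 0.9665 (leading, φ = -14.9°)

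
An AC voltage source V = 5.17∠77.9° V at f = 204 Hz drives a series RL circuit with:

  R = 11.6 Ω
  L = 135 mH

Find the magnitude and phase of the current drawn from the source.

Step 1 — Angular frequency: ω = 2π·f = 2π·204 = 1282 rad/s.
Step 2 — Component impedances:
  R: Z = R = 11.6 Ω
  L: Z = jωL = j·1282·0.135 = 0 + j173 Ω
Step 3 — Series combination: Z_total = R + L = 11.6 + j173 Ω = 173.4∠86.2° Ω.
Step 4 — Source phasor: V = 5.17∠77.9° V = 1.084 + j5.055 V.
Step 5 — Ohm's law: I = V / Z_total = (1.084 + j5.055) / (11.6 + j173) = 0.0295 - j0.004285 A.
Step 6 — Convert to polar: |I| = 0.02981 A, ∠I = -8.3°.

I = 0.02981∠-8.3° A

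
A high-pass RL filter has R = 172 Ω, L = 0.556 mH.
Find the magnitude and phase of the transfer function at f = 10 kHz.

Step 1 — Angular frequency: ω = 2π·1e+04 = 6.283e+04 rad/s.
Step 2 — Transfer function: H(jω) = jωL/(R + jωL).
Step 3 — Numerator jωL = j·34.93; denominator R + jωL = 172 + j34.93.
Step 4 — H = 0.03962 + j0.1951.
Step 5 — Magnitude: |H| = 0.199 (-14.0 dB); phase: φ = 78.5°.

|H| = 0.199 (-14.0 dB), φ = 78.5°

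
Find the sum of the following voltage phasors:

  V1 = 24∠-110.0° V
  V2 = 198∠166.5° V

Step 1 — Convert each phasor to rectangular form:
  V1 = 24·(cos(-110.0°) + j·sin(-110.0°)) = -8.208 - j22.55 V
  V2 = 198·(cos(166.5°) + j·sin(166.5°)) = -192.5 + j46.22 V
Step 2 — Sum components: V_total = -200.7 + j23.67 V.
Step 3 — Convert to polar: |V_total| = 202.1 V, ∠V_total = 173.3°.

V_total = 202.1∠173.3° V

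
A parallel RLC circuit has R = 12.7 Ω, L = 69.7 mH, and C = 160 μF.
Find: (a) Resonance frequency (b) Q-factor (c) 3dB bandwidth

Step 1 — Resonance: ω₀ = 1/√(LC) = 1/√(0.0697·0.00016) = 299.4 rad/s.
Step 2 — f₀ = ω₀/(2π) = 47.66 Hz.
Step 3 — Parallel Q: Q = R/(ω₀L) = 12.7/(299.4·0.0697) = 0.6085.
Step 4 — Bandwidth: Δω = ω₀/Q = 492.1 rad/s; BW = Δω/(2π) = 78.32 Hz.

(a) f₀ = 47.66 Hz  (b) Q = 0.6085  (c) BW = 78.32 Hz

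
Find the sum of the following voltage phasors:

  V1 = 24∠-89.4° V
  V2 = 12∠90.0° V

Step 1 — Convert each phasor to rectangular form:
  V1 = 24·(cos(-89.4°) + j·sin(-89.4°)) = 0.2513 - j24 V
  V2 = 12·(cos(90.0°) + j·sin(90.0°)) = 0 + j12 V
Step 2 — Sum components: V_total = 0.2513 - j12 V.
Step 3 — Convert to polar: |V_total| = 12 V, ∠V_total = -88.8°.

V_total = 12∠-88.8° V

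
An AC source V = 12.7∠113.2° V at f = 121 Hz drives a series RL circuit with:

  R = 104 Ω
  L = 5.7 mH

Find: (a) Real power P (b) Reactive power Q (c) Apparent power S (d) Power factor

Step 1 — Angular frequency: ω = 2π·f = 2π·121 = 760.3 rad/s.
Step 2 — Component impedances:
  R: Z = R = 104 Ω
  L: Z = jωL = j·760.3·0.0057 = 0 + j4.334 Ω
Step 3 — Series combination: Z_total = R + L = 104 + j4.334 Ω = 104.1∠2.4° Ω.
Step 4 — Source phasor: V = 12.7∠113.2° V = -5.003 + j11.67 V.
Step 5 — Current: I = V / Z = -0.04335 + j0.114 A = 0.122∠110.8° A.
Step 6 — Complex power: S = V·I* = 1.548 + j0.06451 VA.
Step 7 — Real power: P = Re(S) = 1.548 W.
Step 8 — Reactive power: Q = Im(S) = 0.06451 VAR.
Step 9 — Apparent power: |S| = 1.55 VA.
Step 10 — Power factor: PF = P/|S| = 0.9991 (lagging).

(a) P = 1.548 W  (b) Q = 0.06451 VAR  (c) S = 1.55 VA  (d) PF = 0.9991 (lagging)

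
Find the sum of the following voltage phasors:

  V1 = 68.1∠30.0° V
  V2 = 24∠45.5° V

Step 1 — Convert each phasor to rectangular form:
  V1 = 68.1·(cos(30.0°) + j·sin(30.0°)) = 58.98 + j34.05 V
  V2 = 24·(cos(45.5°) + j·sin(45.5°)) = 16.82 + j17.12 V
Step 2 — Sum components: V_total = 75.8 + j51.17 V.
Step 3 — Convert to polar: |V_total| = 91.45 V, ∠V_total = 34.0°.

V_total = 91.45∠34.0° V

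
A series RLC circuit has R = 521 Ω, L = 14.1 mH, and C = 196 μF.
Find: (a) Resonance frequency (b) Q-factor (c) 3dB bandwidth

Step 1 — Resonance: ω₀ = 1/√(LC) = 1/√(0.0141·0.000196) = 601.5 rad/s.
Step 2 — f₀ = ω₀/(2π) = 95.74 Hz.
Step 3 — Series Q: Q = ω₀L/R = 601.5·0.0141/521 = 0.01628.
Step 4 — Bandwidth: Δω = ω₀/Q = 3.695e+04 rad/s; BW = Δω/(2π) = 5881 Hz.

(a) f₀ = 95.74 Hz  (b) Q = 0.01628  (c) BW = 5881 Hz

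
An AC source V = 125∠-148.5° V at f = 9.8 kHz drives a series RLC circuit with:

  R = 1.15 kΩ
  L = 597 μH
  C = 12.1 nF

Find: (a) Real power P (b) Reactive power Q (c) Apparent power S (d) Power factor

Step 1 — Angular frequency: ω = 2π·f = 2π·9800 = 6.158e+04 rad/s.
Step 2 — Component impedances:
  R: Z = R = 1150 Ω
  L: Z = jωL = j·6.158e+04·0.000597 = 0 + j36.76 Ω
  C: Z = 1/(jωC) = -j/(ω·C) = 0 - j1342 Ω
Step 3 — Series combination: Z_total = R + L + C = 1150 - j1305 Ω = 1740∠-48.6° Ω.
Step 4 — Source phasor: V = 125∠-148.5° V = -106.6 - j65.31 V.
Step 5 — Current: I = V / Z = -0.01233 - j0.07079 A = 0.07185∠-99.9° A.
Step 6 — Complex power: S = V·I* = 5.937 - j6.739 VA.
Step 7 — Real power: P = Re(S) = 5.937 W.
Step 8 — Reactive power: Q = Im(S) = -6.739 VAR.
Step 9 — Apparent power: |S| = 8.981 VA.
Step 10 — Power factor: PF = P/|S| = 0.661 (leading).

(a) P = 5.937 W  (b) Q = -6.739 VAR  (c) S = 8.981 VA  (d) PF = 0.661 (leading)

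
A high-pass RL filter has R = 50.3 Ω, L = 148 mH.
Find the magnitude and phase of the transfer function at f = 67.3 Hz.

Step 1 — Angular frequency: ω = 2π·67.3 = 422.9 rad/s.
Step 2 — Transfer function: H(jω) = jωL/(R + jωL).
Step 3 — Numerator jωL = j·62.58; denominator R + jωL = 50.3 + j62.58.
Step 4 — H = 0.6075 + j0.4883.
Step 5 — Magnitude: |H| = 0.7794 (-2.2 dB); phase: φ = 38.8°.

|H| = 0.7794 (-2.2 dB), φ = 38.8°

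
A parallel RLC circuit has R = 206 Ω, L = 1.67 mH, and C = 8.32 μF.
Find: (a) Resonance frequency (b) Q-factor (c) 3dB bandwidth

Step 1 — Resonance: ω₀ = 1/√(LC) = 1/√(0.00167·8.32e-06) = 8484 rad/s.
Step 2 — f₀ = ω₀/(2π) = 1350 Hz.
Step 3 — Parallel Q: Q = R/(ω₀L) = 206/(8484·0.00167) = 14.54.
Step 4 — Bandwidth: Δω = ω₀/Q = 583.5 rad/s; BW = Δω/(2π) = 92.86 Hz.

(a) f₀ = 1350 Hz  (b) Q = 14.54  (c) BW = 92.86 Hz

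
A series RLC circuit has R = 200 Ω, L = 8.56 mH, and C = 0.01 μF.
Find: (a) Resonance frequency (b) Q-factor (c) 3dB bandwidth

Step 1 — Resonance: ω₀ = 1/√(LC) = 1/√(0.00856·1e-08) = 1.081e+05 rad/s.
Step 2 — f₀ = ω₀/(2π) = 1.72e+04 Hz.
Step 3 — Series Q: Q = ω₀L/R = 1.081e+05·0.00856/200 = 4.626.
Step 4 — Bandwidth: Δω = ω₀/Q = 2.336e+04 rad/s; BW = Δω/(2π) = 3719 Hz.

(a) f₀ = 1.72e+04 Hz  (b) Q = 4.626  (c) BW = 3719 Hz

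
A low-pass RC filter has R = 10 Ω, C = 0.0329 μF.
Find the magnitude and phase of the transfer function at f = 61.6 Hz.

Step 1 — Angular frequency: ω = 2π·61.6 = 387 rad/s.
Step 2 — Transfer function: H(jω) = 1/(1 + jωRC).
Step 3 — Denominator: 1 + jωRC = 1 + j·387·10·3.29e-08 = 1 + j0.0001273.
Step 4 — H = 1 - j0.0001273.
Step 5 — Magnitude: |H| = 1 (-0.0 dB); phase: φ = -0.0°.

|H| = 1 (-0.0 dB), φ = -0.0°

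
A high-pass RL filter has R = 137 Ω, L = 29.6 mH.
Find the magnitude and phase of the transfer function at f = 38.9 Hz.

Step 1 — Angular frequency: ω = 2π·38.9 = 244.4 rad/s.
Step 2 — Transfer function: H(jω) = jωL/(R + jωL).
Step 3 — Numerator jωL = j·7.235; denominator R + jωL = 137 + j7.235.
Step 4 — H = 0.002781 + j0.05266.
Step 5 — Magnitude: |H| = 0.05273 (-25.6 dB); phase: φ = 87.0°.

|H| = 0.05273 (-25.6 dB), φ = 87.0°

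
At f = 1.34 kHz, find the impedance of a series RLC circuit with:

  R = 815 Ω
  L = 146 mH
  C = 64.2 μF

Step 1 — Angular frequency: ω = 2π·f = 2π·1340 = 8419 rad/s.
Step 2 — Component impedances:
  R: Z = R = 815 Ω
  L: Z = jωL = j·8419·0.146 = 0 + j1229 Ω
  C: Z = 1/(jωC) = -j/(ω·C) = 0 - j1.85 Ω
Step 3 — Series combination: Z_total = R + L + C = 815 + j1227 Ω = 1473∠56.4° Ω.

Z = 815 + j1227 Ω = 1473∠56.4° Ω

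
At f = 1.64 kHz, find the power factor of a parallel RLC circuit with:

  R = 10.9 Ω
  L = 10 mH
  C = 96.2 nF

Step 1 — Angular frequency: ω = 2π·f = 2π·1640 = 1.03e+04 rad/s.
Step 2 — Component impedances:
  R: Z = R = 10.9 Ω
  L: Z = jωL = j·1.03e+04·0.01 = 0 + j103 Ω
  C: Z = 1/(jωC) = -j/(ω·C) = 0 - j1009 Ω
Step 3 — Parallel combination: 1/Z_total = 1/R + 1/L + 1/C; Z_total = 10.8 + j1.026 Ω = 10.85∠5.4° Ω.
Step 4 — Power factor: PF = cos(φ) = Re(Z)/|Z| = 10.8026/10.8512 = 0.9955.
Step 5 — Type: Im(Z) = 1.026 ⇒ lagging (phase φ = 5.4°).

PF = 0.9955 (lagging, φ = 5.4°)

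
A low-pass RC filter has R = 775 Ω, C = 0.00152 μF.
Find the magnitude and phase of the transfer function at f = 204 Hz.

Step 1 — Angular frequency: ω = 2π·204 = 1282 rad/s.
Step 2 — Transfer function: H(jω) = 1/(1 + jωRC).
Step 3 — Denominator: 1 + jωRC = 1 + j·1282·775·1.52e-09 = 1 + j0.00151.
Step 4 — H = 1 - j0.00151.
Step 5 — Magnitude: |H| = 1 (-0.0 dB); phase: φ = -0.1°.

|H| = 1 (-0.0 dB), φ = -0.1°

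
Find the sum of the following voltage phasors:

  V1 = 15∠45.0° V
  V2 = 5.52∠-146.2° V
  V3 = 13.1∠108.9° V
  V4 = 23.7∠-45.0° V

Step 1 — Convert each phasor to rectangular form:
  V1 = 15·(cos(45.0°) + j·sin(45.0°)) = 10.61 + j10.61 V
  V2 = 5.52·(cos(-146.2°) + j·sin(-146.2°)) = -4.587 - j3.071 V
  V3 = 13.1·(cos(108.9°) + j·sin(108.9°)) = -4.243 + j12.39 V
  V4 = 23.7·(cos(-45.0°) + j·sin(-45.0°)) = 16.76 - j16.76 V
Step 2 — Sum components: V_total = 18.53 + j3.171 V.
Step 3 — Convert to polar: |V_total| = 18.8 V, ∠V_total = 9.7°.

V_total = 18.8∠9.7° V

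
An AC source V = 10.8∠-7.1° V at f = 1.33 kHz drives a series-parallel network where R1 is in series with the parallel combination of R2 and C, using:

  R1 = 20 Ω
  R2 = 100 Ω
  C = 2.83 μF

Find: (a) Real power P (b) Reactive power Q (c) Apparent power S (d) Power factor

Step 1 — Angular frequency: ω = 2π·f = 2π·1330 = 8357 rad/s.
Step 2 — Component impedances:
  R1: Z = R = 20 Ω
  R2: Z = R = 100 Ω
  C: Z = 1/(jωC) = -j/(ω·C) = 0 - j42.28 Ω
Step 3 — Parallel branch: R2 || C = 1/(1/R2 + 1/C) = 15.17 - j35.87 Ω.
Step 4 — Series with R1: Z_total = R1 + (R2 || C) = 35.17 - j35.87 Ω = 50.23∠-45.6° Ω.
Step 5 — Source phasor: V = 10.8∠-7.1° V = 10.72 - j1.335 V.
Step 6 — Current: I = V / Z = 0.1683 + j0.1337 A = 0.215∠38.5° A.
Step 7 — Complex power: S = V·I* = 1.626 - j1.658 VA.
Step 8 — Real power: P = Re(S) = 1.626 W.
Step 9 — Reactive power: Q = Im(S) = -1.658 VAR.
Step 10 — Apparent power: |S| = 2.322 VA.
Step 11 — Power factor: PF = P/|S| = 0.7001 (leading).

(a) P = 1.626 W  (b) Q = -1.658 VAR  (c) S = 2.322 VA  (d) PF = 0.7001 (leading)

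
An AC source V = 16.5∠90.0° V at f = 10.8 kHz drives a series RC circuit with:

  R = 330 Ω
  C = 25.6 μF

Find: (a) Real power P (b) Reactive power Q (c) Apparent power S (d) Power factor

Step 1 — Angular frequency: ω = 2π·f = 2π·1.08e+04 = 6.786e+04 rad/s.
Step 2 — Component impedances:
  R: Z = R = 330 Ω
  C: Z = 1/(jωC) = -j/(ω·C) = 0 - j0.5756 Ω
Step 3 — Series combination: Z_total = R + C = 330 - j0.5756 Ω = 330∠-0.1° Ω.
Step 4 — Source phasor: V = 16.5∠90.0° V = 0 + j16.5 V.
Step 5 — Current: I = V / Z = -8.722e-05 + j0.05 A = 0.05∠90.1° A.
Step 6 — Complex power: S = V·I* = 0.825 - j0.001439 VA.
Step 7 — Real power: P = Re(S) = 0.825 W.
Step 8 — Reactive power: Q = Im(S) = -0.001439 VAR.
Step 9 — Apparent power: |S| = 0.825 VA.
Step 10 — Power factor: PF = P/|S| = 1 (leading).

(a) P = 0.825 W  (b) Q = -0.001439 VAR  (c) S = 0.825 VA  (d) PF = 1 (leading)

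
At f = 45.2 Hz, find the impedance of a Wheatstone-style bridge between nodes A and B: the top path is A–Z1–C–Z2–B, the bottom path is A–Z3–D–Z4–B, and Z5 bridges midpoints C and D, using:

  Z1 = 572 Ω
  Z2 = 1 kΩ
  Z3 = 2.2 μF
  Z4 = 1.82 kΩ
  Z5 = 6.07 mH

Step 1 — Angular frequency: ω = 2π·f = 2π·45.2 = 284 rad/s.
Step 2 — Component impedances:
  Z1: Z = R = 572 Ω
  Z2: Z = R = 1000 Ω
  Z3: Z = 1/(jωC) = -j/(ω·C) = 0 - j1601 Ω
  Z4: Z = R = 1820 Ω
  Z5: Z = jωL = j·284·0.00607 = 0 + j1.724 Ω
Step 3 — Bridge requires nodal analysis (the Z5 bridge couples midpoints C and D, so the two paths cannot be reduced to a simple series/parallel combination). Setting node B to ground and injecting 1 A at node A, the 3-node admittance system at A, C, D solves to V_A = Z_AB = 1153 - j181.3 Ω = 1167∠-8.9° Ω.

Z = 1153 - j181.3 Ω = 1167∠-8.9° Ω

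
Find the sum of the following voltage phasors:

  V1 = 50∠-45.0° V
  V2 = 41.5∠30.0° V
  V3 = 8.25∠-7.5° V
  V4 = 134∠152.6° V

Step 1 — Convert each phasor to rectangular form:
  V1 = 50·(cos(-45.0°) + j·sin(-45.0°)) = 35.36 - j35.36 V
  V2 = 41.5·(cos(30.0°) + j·sin(30.0°)) = 35.94 + j20.75 V
  V3 = 8.25·(cos(-7.5°) + j·sin(-7.5°)) = 8.179 - j1.077 V
  V4 = 134·(cos(152.6°) + j·sin(152.6°)) = -119 + j61.67 V
Step 2 — Sum components: V_total = -39.49 + j45.98 V.
Step 3 — Convert to polar: |V_total| = 60.62 V, ∠V_total = 130.7°.

V_total = 60.62∠130.7° V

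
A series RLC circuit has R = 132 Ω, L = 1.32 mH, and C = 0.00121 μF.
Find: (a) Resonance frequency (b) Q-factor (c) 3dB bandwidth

Step 1 — Resonance condition Im(Z)=0 gives ω₀ = 1/√(LC).
Step 2 — ω₀ = 1/√(0.00132·1.21e-09) = 7.913e+05 rad/s.
Step 3 — f₀ = ω₀/(2π) = 1.259e+05 Hz.
Step 4 — Series Q: Q = ω₀L/R = 7.913e+05·0.00132/132 = 7.913.
Step 5 — 3dB bandwidth: Δω = ω₀/Q = 1e+05 rad/s; BW = Δω/(2π) = 1.592e+04 Hz.

(a) f₀ = 1.259e+05 Hz  (b) Q = 7.913  (c) BW = 1.592e+04 Hz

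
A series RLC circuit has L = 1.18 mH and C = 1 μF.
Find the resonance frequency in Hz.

Step 1 — Resonance condition Im(Z)=0 gives ω₀ = 1/√(LC).
Step 2 — ω₀ = 1/√(0.00118·1e-06) = 2.911e+04 rad/s.
Step 3 — f₀ = ω₀/(2π) = 4633 Hz.

f₀ = 4633 Hz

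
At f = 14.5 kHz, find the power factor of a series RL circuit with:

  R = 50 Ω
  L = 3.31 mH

Step 1 — Angular frequency: ω = 2π·f = 2π·1.45e+04 = 9.111e+04 rad/s.
Step 2 — Component impedances:
  R: Z = R = 50 Ω
  L: Z = jωL = j·9.111e+04·0.00331 = 0 + j301.6 Ω
Step 3 — Series combination: Z_total = R + L = 50 + j301.6 Ω = 305.7∠80.6° Ω.
Step 4 — Power factor: PF = cos(φ) = Re(Z)/|Z| = 50/305.7 = 0.1636.
Step 5 — Type: Im(Z) = 301.6 ⇒ lagging (phase φ = 80.6°).

PF = 0.1636 (lagging, φ = 80.6°)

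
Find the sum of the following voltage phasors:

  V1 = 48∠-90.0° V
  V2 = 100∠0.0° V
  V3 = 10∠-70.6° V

Step 1 — Convert each phasor to rectangular form:
  V1 = 48·(cos(-90.0°) + j·sin(-90.0°)) = 0 - j48 V
  V2 = 100·(cos(0.0°) + j·sin(0.0°)) = 100 V
  V3 = 10·(cos(-70.6°) + j·sin(-70.6°)) = 3.322 - j9.432 V
Step 2 — Sum components: V_total = 103.3 - j57.43 V.
Step 3 — Convert to polar: |V_total| = 118.2 V, ∠V_total = -29.1°.

V_total = 118.2∠-29.1° V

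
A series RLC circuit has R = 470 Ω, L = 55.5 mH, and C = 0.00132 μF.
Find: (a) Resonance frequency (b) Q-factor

Step 1 — Resonance condition Im(Z)=0 gives ω₀ = 1/√(LC).
Step 2 — ω₀ = 1/√(0.0555·1.32e-09) = 1.168e+05 rad/s.
Step 3 — f₀ = ω₀/(2π) = 1.859e+04 Hz.
Step 4 — Series Q: Q = ω₀L/R = 1.168e+05·0.0555/470 = 13.8.

(a) f₀ = 1.859e+04 Hz  (b) Q = 13.8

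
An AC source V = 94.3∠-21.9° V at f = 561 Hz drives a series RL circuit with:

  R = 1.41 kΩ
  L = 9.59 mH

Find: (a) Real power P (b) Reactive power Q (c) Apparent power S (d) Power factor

Step 1 — Angular frequency: ω = 2π·f = 2π·561 = 3525 rad/s.
Step 2 — Component impedances:
  R: Z = R = 1410 Ω
  L: Z = jωL = j·3525·0.00959 = 0 + j33.8 Ω
Step 3 — Series combination: Z_total = R + L = 1410 + j33.8 Ω = 1410∠1.4° Ω.
Step 4 — Source phasor: V = 94.3∠-21.9° V = 87.49 - j35.17 V.
Step 5 — Current: I = V / Z = 0.06142 - j0.02642 A = 0.06686∠-23.3° A.
Step 6 — Complex power: S = V·I* = 6.303 + j0.1511 VA.
Step 7 — Real power: P = Re(S) = 6.303 W.
Step 8 — Reactive power: Q = Im(S) = 0.1511 VAR.
Step 9 — Apparent power: |S| = 6.305 VA.
Step 10 — Power factor: PF = P/|S| = 0.9997 (lagging).

(a) P = 6.303 W  (b) Q = 0.1511 VAR  (c) S = 6.305 VA  (d) PF = 0.9997 (lagging)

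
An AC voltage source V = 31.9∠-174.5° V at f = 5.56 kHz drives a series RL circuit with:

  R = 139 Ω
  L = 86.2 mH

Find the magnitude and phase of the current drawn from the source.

Step 1 — Angular frequency: ω = 2π·f = 2π·5560 = 3.493e+04 rad/s.
Step 2 — Component impedances:
  R: Z = R = 139 Ω
  L: Z = jωL = j·3.493e+04·0.0862 = 0 + j3011 Ω
Step 3 — Series combination: Z_total = R + L = 139 + j3011 Ω = 3015∠87.4° Ω.
Step 4 — Source phasor: V = 31.9∠-174.5° V = -31.75 - j3.057 V.
Step 5 — Ohm's law: I = V / Z_total = (-31.75 - j3.057) / (139 + j3011) = -0.001499 + j0.01048 A.
Step 6 — Convert to polar: |I| = 0.01058 A, ∠I = 98.1°.

I = 0.01058∠98.1° A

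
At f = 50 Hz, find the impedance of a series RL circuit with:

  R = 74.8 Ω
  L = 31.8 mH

Step 1 — Angular frequency: ω = 2π·f = 2π·50 = 314.2 rad/s.
Step 2 — Component impedances:
  R: Z = R = 74.8 Ω
  L: Z = jωL = j·314.2·0.0318 = 0 + j9.99 Ω
Step 3 — Series combination: Z_total = R + L = 74.8 + j9.99 Ω = 75.46∠7.6° Ω.

Z = 74.8 + j9.99 Ω = 75.46∠7.6° Ω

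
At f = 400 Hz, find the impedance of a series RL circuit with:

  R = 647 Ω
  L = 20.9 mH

Step 1 — Angular frequency: ω = 2π·f = 2π·400 = 2513 rad/s.
Step 2 — Component impedances:
  R: Z = R = 647 Ω
  L: Z = jωL = j·2513·0.0209 = 0 + j52.53 Ω
Step 3 — Series combination: Z_total = R + L = 647 + j52.53 Ω = 649.1∠4.6° Ω.

Z = 647 + j52.53 Ω = 649.1∠4.6° Ω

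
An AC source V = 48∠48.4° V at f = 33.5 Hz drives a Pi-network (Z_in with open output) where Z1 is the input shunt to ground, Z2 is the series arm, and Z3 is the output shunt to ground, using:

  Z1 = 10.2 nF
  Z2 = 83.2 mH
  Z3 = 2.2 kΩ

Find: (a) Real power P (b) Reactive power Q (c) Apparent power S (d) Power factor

Step 1 — Angular frequency: ω = 2π·f = 2π·33.5 = 210.5 rad/s.
Step 2 — Component impedances:
  Z1: Z = 1/(jωC) = -j/(ω·C) = 0 - j4.658e+05 Ω
  Z2: Z = jωL = j·210.5·0.0832 = 0 + j17.51 Ω
  Z3: Z = R = 2200 Ω
Step 3 — With open output, the series arm Z2 and the output shunt Z3 appear in series to ground: Z2 + Z3 = 2200 + j17.51 Ω.
Step 4 — Parallel with input shunt Z1: Z_in = Z1 || (Z2 + Z3) = 2200 + j7.121 Ω = 2200∠0.2° Ω.
Step 5 — Source phasor: V = 48∠48.4° V = 31.87 + j35.89 V.
Step 6 — Current: I = V / Z = 0.01454 + j0.01627 A = 0.02182∠48.2° A.
Step 7 — Complex power: S = V·I* = 1.047 + j0.003389 VA.
Step 8 — Real power: P = Re(S) = 1.047 W.
Step 9 — Reactive power: Q = Im(S) = 0.003389 VAR.
Step 10 — Apparent power: |S| = 1.047 VA.
Step 11 — Power factor: PF = P/|S| = 1 (lagging).

(a) P = 1.047 W  (b) Q = 0.003389 VAR  (c) S = 1.047 VA  (d) PF = 1 (lagging)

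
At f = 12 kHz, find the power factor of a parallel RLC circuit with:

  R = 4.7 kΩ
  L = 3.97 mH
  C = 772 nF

Step 1 — Angular frequency: ω = 2π·f = 2π·1.2e+04 = 7.54e+04 rad/s.
Step 2 — Component impedances:
  R: Z = R = 4700 Ω
  L: Z = jωL = j·7.54e+04·0.00397 = 0 + j299.3 Ω
  C: Z = 1/(jωC) = -j/(ω·C) = 0 - j17.18 Ω
Step 3 — Parallel combination: 1/Z_total = 1/R + 1/L + 1/C; Z_total = 0.07068 - j18.23 Ω = 18.23∠-89.8° Ω.
Step 4 — Power factor: PF = cos(φ) = Re(Z)/|Z| = 0.070677/18.226 = 0.003878.
Step 5 — Type: Im(Z) = -18.23 ⇒ leading (phase φ = -89.8°).

PF = 0.003878 (leading, φ = -89.8°)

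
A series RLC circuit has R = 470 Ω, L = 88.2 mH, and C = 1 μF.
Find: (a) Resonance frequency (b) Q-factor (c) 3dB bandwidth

Step 1 — Resonance condition Im(Z)=0 gives ω₀ = 1/√(LC).
Step 2 — ω₀ = 1/√(0.0882·1e-06) = 3367 rad/s.
Step 3 — f₀ = ω₀/(2π) = 535.9 Hz.
Step 4 — Series Q: Q = ω₀L/R = 3367·0.0882/470 = 0.6319.
Step 5 — 3dB bandwidth: Δω = ω₀/Q = 5329 rad/s; BW = Δω/(2π) = 848.1 Hz.

(a) f₀ = 535.9 Hz  (b) Q = 0.6319  (c) BW = 848.1 Hz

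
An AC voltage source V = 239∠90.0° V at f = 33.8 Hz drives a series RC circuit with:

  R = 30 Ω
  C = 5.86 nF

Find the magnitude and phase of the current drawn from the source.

Step 1 — Angular frequency: ω = 2π·f = 2π·33.8 = 212.4 rad/s.
Step 2 — Component impedances:
  R: Z = R = 30 Ω
  C: Z = 1/(jωC) = -j/(ω·C) = 0 - j8.035e+05 Ω
Step 3 — Series combination: Z_total = R + C = 30 - j8.035e+05 Ω = 8.035e+05∠-90.0° Ω.
Step 4 — Source phasor: V = 239∠90.0° V = 0 + j239 V.
Step 5 — Ohm's law: I = V / Z_total = (0 + j239) / (30 - j8.035e+05) = -0.0002974 + j1.11e-08 A.
Step 6 — Convert to polar: |I| = 0.0002974 A, ∠I = 180.0°.

I = 0.0002974∠180.0° A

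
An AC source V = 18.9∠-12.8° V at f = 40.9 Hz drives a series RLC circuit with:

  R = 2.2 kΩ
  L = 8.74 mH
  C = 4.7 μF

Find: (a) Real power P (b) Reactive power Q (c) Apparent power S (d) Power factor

Step 1 — Angular frequency: ω = 2π·f = 2π·40.9 = 257 rad/s.
Step 2 — Component impedances:
  R: Z = R = 2200 Ω
  L: Z = jωL = j·257·0.00874 = 0 + j2.246 Ω
  C: Z = 1/(jωC) = -j/(ω·C) = 0 - j827.9 Ω
Step 3 — Series combination: Z_total = R + L + C = 2200 - j825.7 Ω = 2350∠-20.6° Ω.
Step 4 — Source phasor: V = 18.9∠-12.8° V = 18.43 - j4.187 V.
Step 5 — Current: I = V / Z = 0.007969 + j0.001088 A = 0.008043∠7.8° A.
Step 6 — Complex power: S = V·I* = 0.1423 - j0.05342 VA.
Step 7 — Real power: P = Re(S) = 0.1423 W.
Step 8 — Reactive power: Q = Im(S) = -0.05342 VAR.
Step 9 — Apparent power: |S| = 0.152 VA.
Step 10 — Power factor: PF = P/|S| = 0.9362 (leading).

(a) P = 0.1423 W  (b) Q = -0.05342 VAR  (c) S = 0.152 VA  (d) PF = 0.9362 (leading)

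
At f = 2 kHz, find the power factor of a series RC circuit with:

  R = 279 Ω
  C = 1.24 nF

Step 1 — Angular frequency: ω = 2π·f = 2π·2000 = 1.257e+04 rad/s.
Step 2 — Component impedances:
  R: Z = R = 279 Ω
  C: Z = 1/(jωC) = -j/(ω·C) = 0 - j6.418e+04 Ω
Step 3 — Series combination: Z_total = R + C = 279 - j6.418e+04 Ω = 6.418e+04∠-89.8° Ω.
Step 4 — Power factor: PF = cos(φ) = Re(Z)/|Z| = 279/6.418e+04 = 0.004347.
Step 5 — Type: Im(Z) = -6.418e+04 ⇒ leading (phase φ = -89.8°).

PF = 0.004347 (leading, φ = -89.8°)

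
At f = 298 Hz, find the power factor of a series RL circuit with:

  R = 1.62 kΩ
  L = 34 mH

Step 1 — Angular frequency: ω = 2π·f = 2π·298 = 1872 rad/s.
Step 2 — Component impedances:
  R: Z = R = 1620 Ω
  L: Z = jωL = j·1872·0.034 = 0 + j63.66 Ω
Step 3 — Series combination: Z_total = R + L = 1620 + j63.66 Ω = 1621∠2.3° Ω.
Step 4 — Power factor: PF = cos(φ) = Re(Z)/|Z| = 1620/1621.3 = 0.9992.
Step 5 — Type: Im(Z) = 63.66 ⇒ lagging (phase φ = 2.3°).

PF = 0.9992 (lagging, φ = 2.3°)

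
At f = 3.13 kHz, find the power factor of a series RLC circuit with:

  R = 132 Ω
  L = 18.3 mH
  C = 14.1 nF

Step 1 — Angular frequency: ω = 2π·f = 2π·3130 = 1.967e+04 rad/s.
Step 2 — Component impedances:
  R: Z = R = 132 Ω
  L: Z = jωL = j·1.967e+04·0.0183 = 0 + j359.9 Ω
  C: Z = 1/(jωC) = -j/(ω·C) = 0 - j3606 Ω
Step 3 — Series combination: Z_total = R + L + C = 132 - j3246 Ω = 3249∠-87.7° Ω.
Step 4 — Power factor: PF = cos(φ) = Re(Z)/|Z| = 132/3249 = 0.04063.
Step 5 — Type: Im(Z) = -3246 ⇒ leading (phase φ = -87.7°).

PF = 0.04063 (leading, φ = -87.7°)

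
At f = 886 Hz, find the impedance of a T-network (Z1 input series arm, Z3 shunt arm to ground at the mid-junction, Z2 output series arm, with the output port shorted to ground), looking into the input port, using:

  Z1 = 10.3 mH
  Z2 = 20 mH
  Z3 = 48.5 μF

Step 1 — Angular frequency: ω = 2π·f = 2π·886 = 5567 rad/s.
Step 2 — Component impedances:
  Z1: Z = jωL = j·5567·0.0103 = 0 + j57.34 Ω
  Z2: Z = jωL = j·5567·0.02 = 0 + j111.3 Ω
  Z3: Z = 1/(jωC) = -j/(ω·C) = 0 - j3.704 Ω
Step 3 — With the output port shorted to ground, the output series arm Z2 runs from the junction to ground; the shunt arm Z3 also runs from the junction to ground. They appear in parallel: Z3 || Z2 = 0 - j3.831 Ω.
Step 4 — Series with input arm Z1: Z_in = Z1 + (Z3 || Z2) = 0 + j53.51 Ω = 53.51∠90.0° Ω.

Z = 0 + j53.51 Ω = 53.51∠90.0° Ω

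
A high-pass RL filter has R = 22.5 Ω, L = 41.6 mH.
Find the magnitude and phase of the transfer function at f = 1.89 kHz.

Step 1 — Angular frequency: ω = 2π·1890 = 1.188e+04 rad/s.
Step 2 — Transfer function: H(jω) = jωL/(R + jωL).
Step 3 — Numerator jωL = j·494; denominator R + jωL = 22.5 + j494.
Step 4 — H = 0.9979 + j0.04545.
Step 5 — Magnitude: |H| = 0.999 (-0.0 dB); phase: φ = 2.6°.

|H| = 0.999 (-0.0 dB), φ = 2.6°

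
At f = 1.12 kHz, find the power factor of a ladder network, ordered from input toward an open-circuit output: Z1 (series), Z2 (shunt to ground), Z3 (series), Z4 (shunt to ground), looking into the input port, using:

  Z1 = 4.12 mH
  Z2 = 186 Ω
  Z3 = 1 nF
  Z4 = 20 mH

Step 1 — Angular frequency: ω = 2π·f = 2π·1120 = 7037 rad/s.
Step 2 — Component impedances:
  Z1: Z = jωL = j·7037·0.00412 = 0 + j28.99 Ω
  Z2: Z = R = 186 Ω
  Z3: Z = 1/(jωC) = -j/(ω·C) = 0 - j1.421e+05 Ω
  Z4: Z = jωL = j·7037·0.02 = 0 + j140.7 Ω
Step 3 — Ladder network (open output): work backward from the far end, alternating series and parallel combinations. Z_in = 186 + j28.75 Ω = 188.2∠8.8° Ω.
Step 4 — Power factor: PF = cos(φ) = Re(Z)/|Z| = 186/188.2 = 0.9883.
Step 5 — Type: Im(Z) = 28.75 ⇒ lagging (phase φ = 8.8°).

PF = 0.9883 (lagging, φ = 8.8°)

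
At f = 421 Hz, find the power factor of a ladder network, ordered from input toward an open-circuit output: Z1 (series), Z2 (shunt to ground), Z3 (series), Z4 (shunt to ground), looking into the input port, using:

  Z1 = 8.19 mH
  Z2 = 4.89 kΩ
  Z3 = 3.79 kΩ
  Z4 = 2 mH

Step 1 — Angular frequency: ω = 2π·f = 2π·421 = 2645 rad/s.
Step 2 — Component impedances:
  Z1: Z = jωL = j·2645·0.00819 = 0 + j21.66 Ω
  Z2: Z = R = 4890 Ω
  Z3: Z = R = 3790 Ω
  Z4: Z = jωL = j·2645·0.002 = 0 + j5.29 Ω
Step 3 — Ladder network (open output): work backward from the far end, alternating series and parallel combinations. Z_in = 2135 + j23.34 Ω = 2135∠0.6° Ω.
Step 4 — Power factor: PF = cos(φ) = Re(Z)/|Z| = 2135.15/2135.28 = 0.9999.
Step 5 — Type: Im(Z) = 23.34 ⇒ lagging (phase φ = 0.6°).

PF = 0.9999 (lagging, φ = 0.6°)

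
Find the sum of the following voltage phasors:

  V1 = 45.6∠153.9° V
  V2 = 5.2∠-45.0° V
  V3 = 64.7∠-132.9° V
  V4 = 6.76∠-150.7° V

Step 1 — Convert each phasor to rectangular form:
  V1 = 45.6·(cos(153.9°) + j·sin(153.9°)) = -40.95 + j20.06 V
  V2 = 5.2·(cos(-45.0°) + j·sin(-45.0°)) = 3.677 - j3.677 V
  V3 = 64.7·(cos(-132.9°) + j·sin(-132.9°)) = -44.04 - j47.4 V
  V4 = 6.76·(cos(-150.7°) + j·sin(-150.7°)) = -5.895 - j3.308 V
Step 2 — Sum components: V_total = -87.21 - j34.32 V.
Step 3 — Convert to polar: |V_total| = 93.72 V, ∠V_total = -158.5°.

V_total = 93.72∠-158.5° V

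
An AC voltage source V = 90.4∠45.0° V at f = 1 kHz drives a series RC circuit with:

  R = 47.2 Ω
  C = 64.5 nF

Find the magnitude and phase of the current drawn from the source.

Step 1 — Angular frequency: ω = 2π·f = 2π·1000 = 6283 rad/s.
Step 2 — Component impedances:
  R: Z = R = 47.2 Ω
  C: Z = 1/(jωC) = -j/(ω·C) = 0 - j2468 Ω
Step 3 — Series combination: Z_total = R + C = 47.2 - j2468 Ω = 2468∠-88.9° Ω.
Step 4 — Source phasor: V = 90.4∠45.0° V = 63.92 + j63.92 V.
Step 5 — Ohm's law: I = V / Z_total = (63.92 + j63.92) / (47.2 - j2468) = -0.0254 + j0.02639 A.
Step 6 — Convert to polar: |I| = 0.03663 A, ∠I = 133.9°.

I = 0.03663∠133.9° A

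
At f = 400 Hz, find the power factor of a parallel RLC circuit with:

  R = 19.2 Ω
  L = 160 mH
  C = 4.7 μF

Step 1 — Angular frequency: ω = 2π·f = 2π·400 = 2513 rad/s.
Step 2 — Component impedances:
  R: Z = R = 19.2 Ω
  L: Z = jωL = j·2513·0.16 = 0 + j402.1 Ω
  C: Z = 1/(jωC) = -j/(ω·C) = 0 - j84.66 Ω
Step 3 — Parallel combination: 1/Z_total = 1/R + 1/L + 1/C; Z_total = 18.6 - j3.331 Ω = 18.9∠-10.2° Ω.
Step 4 — Power factor: PF = cos(φ) = Re(Z)/|Z| = 18.6036/18.8994 = 0.9843.
Step 5 — Type: Im(Z) = -3.331 ⇒ leading (phase φ = -10.2°).

PF = 0.9843 (leading, φ = -10.2°)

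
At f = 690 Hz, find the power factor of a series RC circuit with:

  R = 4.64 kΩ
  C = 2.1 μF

Step 1 — Angular frequency: ω = 2π·f = 2π·690 = 4335 rad/s.
Step 2 — Component impedances:
  R: Z = R = 4640 Ω
  C: Z = 1/(jωC) = -j/(ω·C) = 0 - j109.8 Ω
Step 3 — Series combination: Z_total = R + C = 4640 - j109.8 Ω = 4641∠-1.4° Ω.
Step 4 — Power factor: PF = cos(φ) = Re(Z)/|Z| = 4640/4641.3 = 0.9997.
Step 5 — Type: Im(Z) = -109.8 ⇒ leading (phase φ = -1.4°).

PF = 0.9997 (leading, φ = -1.4°)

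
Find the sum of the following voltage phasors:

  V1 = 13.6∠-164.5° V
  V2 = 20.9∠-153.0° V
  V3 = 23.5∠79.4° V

Step 1 — Convert each phasor to rectangular form:
  V1 = 13.6·(cos(-164.5°) + j·sin(-164.5°)) = -13.11 - j3.634 V
  V2 = 20.9·(cos(-153.0°) + j·sin(-153.0°)) = -18.62 - j9.488 V
  V3 = 23.5·(cos(79.4°) + j·sin(79.4°)) = 4.323 + j23.1 V
Step 2 — Sum components: V_total = -27.4 + j9.976 V.
Step 3 — Convert to polar: |V_total| = 29.16 V, ∠V_total = 160.0°.

V_total = 29.16∠160.0° V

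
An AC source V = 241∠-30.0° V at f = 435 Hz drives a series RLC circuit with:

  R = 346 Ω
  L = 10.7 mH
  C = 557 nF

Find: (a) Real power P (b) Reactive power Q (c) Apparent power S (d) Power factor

Step 1 — Angular frequency: ω = 2π·f = 2π·435 = 2733 rad/s.
Step 2 — Component impedances:
  R: Z = R = 346 Ω
  L: Z = jωL = j·2733·0.0107 = 0 + j29.25 Ω
  C: Z = 1/(jωC) = -j/(ω·C) = 0 - j656.9 Ω
Step 3 — Series combination: Z_total = R + L + C = 346 - j627.6 Ω = 716.7∠-61.1° Ω.
Step 4 — Source phasor: V = 241∠-30.0° V = 208.7 - j120.5 V.
Step 5 — Current: I = V / Z = 0.2878 + j0.1739 A = 0.3363∠31.1° A.
Step 6 — Complex power: S = V·I* = 39.13 - j70.97 VA.
Step 7 — Real power: P = Re(S) = 39.13 W.
Step 8 — Reactive power: Q = Im(S) = -70.97 VAR.
Step 9 — Apparent power: |S| = 81.04 VA.
Step 10 — Power factor: PF = P/|S| = 0.4828 (leading).

(a) P = 39.13 W  (b) Q = -70.97 VAR  (c) S = 81.04 VA  (d) PF = 0.4828 (leading)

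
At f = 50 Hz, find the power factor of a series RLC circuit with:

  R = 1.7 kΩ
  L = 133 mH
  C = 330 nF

Step 1 — Angular frequency: ω = 2π·f = 2π·50 = 314.2 rad/s.
Step 2 — Component impedances:
  R: Z = R = 1700 Ω
  L: Z = jωL = j·314.2·0.133 = 0 + j41.78 Ω
  C: Z = 1/(jωC) = -j/(ω·C) = 0 - j9646 Ω
Step 3 — Series combination: Z_total = R + L + C = 1700 - j9604 Ω = 9753∠-80.0° Ω.
Step 4 — Power factor: PF = cos(φ) = Re(Z)/|Z| = 1700/9753 = 0.1743.
Step 5 — Type: Im(Z) = -9604 ⇒ leading (phase φ = -80.0°).

PF = 0.1743 (leading, φ = -80.0°)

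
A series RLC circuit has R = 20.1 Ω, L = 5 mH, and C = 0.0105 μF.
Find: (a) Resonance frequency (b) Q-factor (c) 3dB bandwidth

Step 1 — Resonance condition Im(Z)=0 gives ω₀ = 1/√(LC).
Step 2 — ω₀ = 1/√(0.005·1.05e-08) = 1.38e+05 rad/s.
Step 3 — f₀ = ω₀/(2π) = 2.197e+04 Hz.
Step 4 — Series Q: Q = ω₀L/R = 1.38e+05·0.005/20.1 = 34.33.
Step 5 — 3dB bandwidth: Δω = ω₀/Q = 4020 rad/s; BW = Δω/(2π) = 639.8 Hz.

(a) f₀ = 2.197e+04 Hz  (b) Q = 34.33  (c) BW = 639.8 Hz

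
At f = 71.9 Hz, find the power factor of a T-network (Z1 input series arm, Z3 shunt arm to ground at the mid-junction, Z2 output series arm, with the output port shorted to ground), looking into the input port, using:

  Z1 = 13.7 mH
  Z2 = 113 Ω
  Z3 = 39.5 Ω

Step 1 — Angular frequency: ω = 2π·f = 2π·71.9 = 451.8 rad/s.
Step 2 — Component impedances:
  Z1: Z = jωL = j·451.8·0.0137 = 0 + j6.189 Ω
  Z2: Z = R = 113 Ω
  Z3: Z = R = 39.5 Ω
Step 3 — With the output port shorted to ground, the output series arm Z2 runs from the junction to ground; the shunt arm Z3 also runs from the junction to ground. They appear in parallel: Z3 || Z2 = 29.27 Ω.
Step 4 — Series with input arm Z1: Z_in = Z1 + (Z3 || Z2) = 29.27 + j6.189 Ω = 29.92∠11.9° Ω.
Step 5 — Power factor: PF = cos(φ) = Re(Z)/|Z| = 29.269/29.916 = 0.9784.
Step 6 — Type: Im(Z) = 6.189 ⇒ lagging (phase φ = 11.9°).

PF = 0.9784 (lagging, φ = 11.9°)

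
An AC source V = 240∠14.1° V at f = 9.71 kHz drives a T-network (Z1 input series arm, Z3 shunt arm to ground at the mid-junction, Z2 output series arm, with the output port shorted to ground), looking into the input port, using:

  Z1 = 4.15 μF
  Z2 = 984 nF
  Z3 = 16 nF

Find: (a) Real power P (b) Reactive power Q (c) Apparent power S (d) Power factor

Step 1 — Angular frequency: ω = 2π·f = 2π·9710 = 6.101e+04 rad/s.
Step 2 — Component impedances:
  Z1: Z = 1/(jωC) = -j/(ω·C) = 0 - j3.95 Ω
  Z2: Z = 1/(jωC) = -j/(ω·C) = 0 - j16.66 Ω
  Z3: Z = 1/(jωC) = -j/(ω·C) = 0 - j1024 Ω
Step 3 — With the output port shorted to ground, the output series arm Z2 runs from the junction to ground; the shunt arm Z3 also runs from the junction to ground. They appear in parallel: Z3 || Z2 = 0 - j16.39 Ω.
Step 4 — Series with input arm Z1: Z_in = Z1 + (Z3 || Z2) = 0 - j20.34 Ω = 20.34∠-90.0° Ω.
Step 5 — Source phasor: V = 240∠14.1° V = 232.8 + j58.47 V.
Step 6 — Current: I = V / Z = -2.874 + j11.44 A = 11.8∠104.1° A.
Step 7 — Complex power: S = V·I* = 0 - j2832 VA.
Step 8 — Real power: P = Re(S) = 0 W.
Step 9 — Reactive power: Q = Im(S) = -2832 VAR.
Step 10 — Apparent power: |S| = 2832 VA.
Step 11 — Power factor: PF = P/|S| = 0 (leading).

(a) P = 0 W  (b) Q = -2832 VAR  (c) S = 2832 VA  (d) PF = 0 (leading)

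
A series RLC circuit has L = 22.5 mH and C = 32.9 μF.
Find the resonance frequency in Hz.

Step 1 — Resonance condition Im(Z)=0 gives ω₀ = 1/√(LC).
Step 2 — ω₀ = 1/√(0.0225·3.29e-05) = 1162 rad/s.
Step 3 — f₀ = ω₀/(2π) = 185 Hz.

f₀ = 185 Hz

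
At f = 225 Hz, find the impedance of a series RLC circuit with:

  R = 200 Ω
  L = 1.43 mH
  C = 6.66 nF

Step 1 — Angular frequency: ω = 2π·f = 2π·225 = 1414 rad/s.
Step 2 — Component impedances:
  R: Z = R = 200 Ω
  L: Z = jωL = j·1414·0.00143 = 0 + j2.022 Ω
  C: Z = 1/(jωC) = -j/(ω·C) = 0 - j1.062e+05 Ω
Step 3 — Series combination: Z_total = R + L + C = 200 - j1.062e+05 Ω = 1.062e+05∠-89.9° Ω.

Z = 200 - j1.062e+05 Ω = 1.062e+05∠-89.9° Ω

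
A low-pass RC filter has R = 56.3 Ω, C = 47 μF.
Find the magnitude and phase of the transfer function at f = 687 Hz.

Step 1 — Angular frequency: ω = 2π·687 = 4317 rad/s.
Step 2 — Transfer function: H(jω) = 1/(1 + jωRC).
Step 3 — Denominator: 1 + jωRC = 1 + j·4317·56.3·4.7e-05 = 1 + j11.42.
Step 4 — H = 0.007607 - j0.08688.
Step 5 — Magnitude: |H| = 0.08722 (-21.2 dB); phase: φ = -85.0°.

|H| = 0.08722 (-21.2 dB), φ = -85.0°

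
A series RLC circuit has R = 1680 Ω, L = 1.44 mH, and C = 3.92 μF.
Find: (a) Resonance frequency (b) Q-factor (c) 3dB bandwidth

Step 1 — Resonance condition Im(Z)=0 gives ω₀ = 1/√(LC).
Step 2 — ω₀ = 1/√(0.00144·3.92e-06) = 1.331e+04 rad/s.
Step 3 — f₀ = ω₀/(2π) = 2118 Hz.
Step 4 — Series Q: Q = ω₀L/R = 1.331e+04·0.00144/1680 = 0.01141.
Step 5 — 3dB bandwidth: Δω = ω₀/Q = 1.167e+06 rad/s; BW = Δω/(2π) = 1.857e+05 Hz.

(a) f₀ = 2118 Hz  (b) Q = 0.01141  (c) BW = 1.857e+05 Hz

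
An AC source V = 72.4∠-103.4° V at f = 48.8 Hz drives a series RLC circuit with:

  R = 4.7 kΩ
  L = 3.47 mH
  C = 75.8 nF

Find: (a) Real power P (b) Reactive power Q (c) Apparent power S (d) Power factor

Step 1 — Angular frequency: ω = 2π·f = 2π·48.8 = 306.6 rad/s.
Step 2 — Component impedances:
  R: Z = R = 4700 Ω
  L: Z = jωL = j·306.6·0.00347 = 0 + j1.064 Ω
  C: Z = 1/(jωC) = -j/(ω·C) = 0 - j4.303e+04 Ω
Step 3 — Series combination: Z_total = R + L + C = 4700 - j4.302e+04 Ω = 4.328e+04∠-83.8° Ω.
Step 4 — Source phasor: V = 72.4∠-103.4° V = -16.78 - j70.43 V.
Step 5 — Current: I = V / Z = 0.001576 - j0.0005621 A = 0.001673∠-19.6° A.
Step 6 — Complex power: S = V·I* = 0.01315 - j0.1204 VA.
Step 7 — Real power: P = Re(S) = 0.01315 W.
Step 8 — Reactive power: Q = Im(S) = -0.1204 VAR.
Step 9 — Apparent power: |S| = 0.1211 VA.
Step 10 — Power factor: PF = P/|S| = 0.1086 (leading).

(a) P = 0.01315 W  (b) Q = -0.1204 VAR  (c) S = 0.1211 VA  (d) PF = 0.1086 (leading)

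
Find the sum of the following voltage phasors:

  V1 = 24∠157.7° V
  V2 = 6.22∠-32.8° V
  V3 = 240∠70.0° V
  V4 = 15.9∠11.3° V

Step 1 — Convert each phasor to rectangular form:
  V1 = 24·(cos(157.7°) + j·sin(157.7°)) = -22.21 + j9.107 V
  V2 = 6.22·(cos(-32.8°) + j·sin(-32.8°)) = 5.228 - j3.369 V
  V3 = 240·(cos(70.0°) + j·sin(70.0°)) = 82.08 + j225.5 V
  V4 = 15.9·(cos(11.3°) + j·sin(11.3°)) = 15.59 + j3.116 V
Step 2 — Sum components: V_total = 80.7 + j234.4 V.
Step 3 — Convert to polar: |V_total| = 247.9 V, ∠V_total = 71.0°.

V_total = 247.9∠71.0° V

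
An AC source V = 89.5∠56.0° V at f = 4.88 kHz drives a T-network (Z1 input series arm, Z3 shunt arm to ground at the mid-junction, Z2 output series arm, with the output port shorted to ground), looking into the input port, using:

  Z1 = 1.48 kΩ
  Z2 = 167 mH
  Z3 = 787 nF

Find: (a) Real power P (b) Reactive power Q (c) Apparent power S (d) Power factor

Step 1 — Angular frequency: ω = 2π·f = 2π·4880 = 3.066e+04 rad/s.
Step 2 — Component impedances:
  Z1: Z = R = 1480 Ω
  Z2: Z = jωL = j·3.066e+04·0.167 = 0 + j5121 Ω
  Z3: Z = 1/(jωC) = -j/(ω·C) = 0 - j41.44 Ω
Step 3 — With the output port shorted to ground, the output series arm Z2 runs from the junction to ground; the shunt arm Z3 also runs from the junction to ground. They appear in parallel: Z3 || Z2 = 0 - j41.78 Ω.
Step 4 — Series with input arm Z1: Z_in = Z1 + (Z3 || Z2) = 1480 - j41.78 Ω = 1481∠-1.6° Ω.
Step 5 — Source phasor: V = 89.5∠56.0° V = 50.05 + j74.2 V.
Step 6 — Current: I = V / Z = 0.03238 + j0.05105 A = 0.06045∠57.6° A.
Step 7 — Complex power: S = V·I* = 5.408 - j0.1527 VA.
Step 8 — Real power: P = Re(S) = 5.408 W.
Step 9 — Reactive power: Q = Im(S) = -0.1527 VAR.
Step 10 — Apparent power: |S| = 5.41 VA.
Step 11 — Power factor: PF = P/|S| = 0.9996 (leading).

(a) P = 5.408 W  (b) Q = -0.1527 VAR  (c) S = 5.41 VA  (d) PF = 0.9996 (leading)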